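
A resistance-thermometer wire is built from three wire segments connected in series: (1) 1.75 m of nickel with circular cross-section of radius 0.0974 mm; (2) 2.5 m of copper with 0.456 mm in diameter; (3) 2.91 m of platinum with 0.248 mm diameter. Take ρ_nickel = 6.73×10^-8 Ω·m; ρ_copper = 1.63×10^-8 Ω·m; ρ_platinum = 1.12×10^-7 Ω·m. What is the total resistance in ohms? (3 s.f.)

Seg 1: A = πr² = π(9.7400e-05 m)² = 2.980e-08 m²
R_1 = (6.73×10^-8)(1.75)/(2.980e-08) = 3.952 Ω
Seg 2: A = π(d/2)² = π(2.2800e-04 m)² = 1.633e-07 m²
R_2 = (1.63×10^-8)(2.5)/(1.633e-07) = 0.2495 Ω
Seg 3: A = π(d/2)² = π(1.2400e-04 m)² = 4.831e-08 m²
R_3 = (1.12×10^-7)(2.91)/(4.831e-08) = 6.747 Ω
R_total = R_1 + R_2 + R_3 = 10.9 Ω

10.9 Ω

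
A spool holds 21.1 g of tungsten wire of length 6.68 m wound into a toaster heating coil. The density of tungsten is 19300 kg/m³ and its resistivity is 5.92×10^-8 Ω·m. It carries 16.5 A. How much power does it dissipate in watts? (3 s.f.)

A = m/(density·L) = 0.0211/(19300×6.68) = 1.6366e-07 m²
R = ρL/A = (5.92×10^-8)(6.68)/(1.6366e-07) = 2.416 Ω
P = I²R = (16.5)² × 2.416 = 658 W

658 W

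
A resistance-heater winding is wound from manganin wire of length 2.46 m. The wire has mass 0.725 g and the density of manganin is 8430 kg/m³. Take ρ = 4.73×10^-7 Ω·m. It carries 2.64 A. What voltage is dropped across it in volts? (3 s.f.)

87.9 V

A = m/(density·L) = 7.250×10^-4/(8430×2.46) = 3.4960e-08 m²
R = ρL/A = (4.73×10^-7)(2.46)/(3.4960e-08) = 33.28 Ω
V = IR = 2.64 × 33.28 = 87.9 V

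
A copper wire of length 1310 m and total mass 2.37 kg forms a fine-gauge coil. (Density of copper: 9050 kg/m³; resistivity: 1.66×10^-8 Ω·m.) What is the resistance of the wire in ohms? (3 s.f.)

109 Ω

A = m/(density·L) = 2.37/(9050×1310) = 1.9991e-07 m²
R = ρL/A = (1.66×10^-8)(1310)/(1.9991e-07) = 109 Ω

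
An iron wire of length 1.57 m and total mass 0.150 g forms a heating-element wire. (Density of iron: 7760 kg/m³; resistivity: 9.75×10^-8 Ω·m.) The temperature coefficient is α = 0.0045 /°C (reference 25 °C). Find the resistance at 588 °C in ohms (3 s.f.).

A = m/(density·L) = 1.500×10^-4/(7760×1.57) = 1.2312e-08 m²
R = ρL/A = (9.75×10^-8)(1.57)/(1.2312e-08) = 12.43 Ω
R(588 °C) = 12.43 × (1 + 0.0045×563) = 43.9 Ω

43.9 Ω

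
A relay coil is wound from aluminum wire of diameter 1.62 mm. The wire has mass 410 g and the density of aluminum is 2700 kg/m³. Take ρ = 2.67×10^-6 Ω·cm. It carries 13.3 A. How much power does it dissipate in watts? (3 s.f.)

169 W

ρ = 2.67×10^-6 Ω·cm = 2.67×10^-8 Ω·m
A = π(d/2)² = π(8.1000e-04 m)² = 2.0612e-06 m²
L = m/(density·A) = 0.41/(2700×2.0612e-06) = 73.67 m
R = ρL/A = (2.67×10^-8)(73.67)/(2.0612e-06) = 0.9543 Ω
P = I²R = (13.3)² × 0.9543 = 169 W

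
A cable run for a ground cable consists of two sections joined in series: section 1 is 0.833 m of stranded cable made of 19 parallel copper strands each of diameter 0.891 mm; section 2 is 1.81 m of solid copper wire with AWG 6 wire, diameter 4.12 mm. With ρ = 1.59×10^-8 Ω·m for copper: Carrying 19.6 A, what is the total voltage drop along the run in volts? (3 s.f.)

Section 1: A_strand = π(4.4550e-04)² = 6.235e-07 m²; R₁ = ρL/(N·A_s) = (1.59×10^-8)(0.833)/(19×6.235e-07) = 0.001118 Ω
Section 2: A = π(4.12/2 mm)² = π(2.0600e-03 m)² = 1.333e-05 m²
R₂ = (1.59×10^-8)(1.81)/(1.333e-05) = 0.002159 Ω
R = R₁ + R₂ = 0.003277 Ω
V = IR = 19.6 × 0.003277 = 0.0642 V

0.0642 V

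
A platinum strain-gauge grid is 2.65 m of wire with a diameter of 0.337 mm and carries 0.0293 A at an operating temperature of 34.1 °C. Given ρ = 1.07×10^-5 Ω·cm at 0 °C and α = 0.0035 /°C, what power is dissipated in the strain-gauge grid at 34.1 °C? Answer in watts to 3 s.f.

0.00305 W

ρ = 1.07×10^-5 Ω·cm = 1.07×10^-7 Ω·m
A = π(d/2)² = π(1.6850e-04 m)² = 8.920e-08 m²
R₍0₎ = ρL/A = (1.07×10^-7)(2.65)/(8.920e-08) = 3.179 Ω
R₍34.1₎ = R₍0₎(1 + αΔT) = 3.179 × (1 + 0.0035×34.1) = 3.558 Ω
P = I²R = (0.0293)² × 3.558 = 0.00305 W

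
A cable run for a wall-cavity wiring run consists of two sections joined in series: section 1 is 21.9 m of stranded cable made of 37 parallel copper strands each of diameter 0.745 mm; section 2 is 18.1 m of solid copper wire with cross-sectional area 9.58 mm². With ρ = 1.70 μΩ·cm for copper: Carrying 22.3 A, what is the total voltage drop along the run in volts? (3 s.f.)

ρ = 1.70 μΩ·cm = 1.70×10^-8 Ω·m
Section 1: A_strand = π(3.7250e-04)² = 4.359e-07 m²; R₁ = ρL/(N·A_s) = (1.70×10^-8)(21.9)/(37×4.359e-07) = 0.02308 Ω
Section 2: A = 9.58 mm² = 9.580e-06 m²
R₂ = (1.70×10^-8)(18.1)/(9.580e-06) = 0.03212 Ω
R = R₁ + R₂ = 0.0552 Ω
V = IR = 22.3 × 0.0552 = 1.23 V

1.23 V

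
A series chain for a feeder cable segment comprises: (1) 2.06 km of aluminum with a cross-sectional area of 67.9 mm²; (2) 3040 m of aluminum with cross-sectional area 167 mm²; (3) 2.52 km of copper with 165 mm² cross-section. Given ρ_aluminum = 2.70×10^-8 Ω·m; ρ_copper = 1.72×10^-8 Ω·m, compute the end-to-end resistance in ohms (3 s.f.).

Seg 1: A = 67.9 mm² = 6.790e-05 m²
R_1 = (2.70×10^-8)(2060)/(6.790e-05) = 0.8191 Ω
Seg 2: A = 167 mm² = 1.670e-04 m²
R_2 = (2.70×10^-8)(3040)/(1.670e-04) = 0.4915 Ω
Seg 3: A = 165 mm² = 1.650e-04 m²
R_3 = (1.72×10^-8)(2520)/(1.650e-04) = 0.2627 Ω
R_total = R_1 + R_2 + R_3 = 1.57 Ω

1.57 Ω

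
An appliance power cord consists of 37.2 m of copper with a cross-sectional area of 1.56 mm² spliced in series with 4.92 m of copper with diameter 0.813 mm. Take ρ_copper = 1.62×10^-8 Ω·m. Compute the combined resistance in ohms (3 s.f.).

0.540 Ω

Segment 1: A = 1.56 mm² = 1.560e-06 m²
R₁ = ρL/A = (1.62×10^-8)(37.2)/(1.560e-06) = 0.3863 Ω
Segment 2: A = π(d/2)² = π(4.0650e-04 m)² = 5.191e-07 m²
R₂ = (1.62×10^-8)(4.92)/(5.191e-07) = 0.1535 Ω
R = R₁ + R₂ = 0.540 Ω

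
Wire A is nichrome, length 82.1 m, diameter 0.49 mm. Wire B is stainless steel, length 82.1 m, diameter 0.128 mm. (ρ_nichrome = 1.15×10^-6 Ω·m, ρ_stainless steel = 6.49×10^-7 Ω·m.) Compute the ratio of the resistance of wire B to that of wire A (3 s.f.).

R ∝ ρL/d², so R_B/R_A = (ρ_B/ρ_A) × (d_A/d_B)²
= (6.49×10^-7/1.15×10^-6) × (0.49/0.128)² = 8.27

8.27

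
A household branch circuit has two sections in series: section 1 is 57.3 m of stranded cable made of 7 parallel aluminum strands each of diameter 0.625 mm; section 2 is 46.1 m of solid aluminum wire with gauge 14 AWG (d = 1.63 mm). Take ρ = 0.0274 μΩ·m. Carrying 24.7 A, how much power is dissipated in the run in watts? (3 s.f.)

ρ = 0.0274 μΩ·m = 2.74×10^-8 Ω·m
Section 1: A_strand = π(3.1250e-04)² = 3.068e-07 m²; R₁ = ρL/(N·A_s) = (2.74×10^-8)(57.3)/(7×3.068e-07) = 0.7311 Ω
Section 2: A = π(1.63/2 mm)² = π(8.1500e-04 m)² = 2.087e-06 m²
R₂ = (2.74×10^-8)(46.1)/(2.087e-06) = 0.6053 Ω
R = R₁ + R₂ = 1.336 Ω
P = I²R = (24.7)² × 1.336 = 815 W

815 W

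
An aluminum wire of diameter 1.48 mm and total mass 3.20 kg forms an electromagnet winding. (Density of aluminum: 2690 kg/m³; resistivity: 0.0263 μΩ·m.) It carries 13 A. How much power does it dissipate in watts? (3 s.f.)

1790 W

ρ = 0.0263 μΩ·m = 2.63×10^-8 Ω·m
A = π(d/2)² = π(7.4000e-04 m)² = 1.7203e-06 m²
L = m/(density·A) = 3.2/(2690×1.7203e-06) = 691.5 m
R = ρL/A = (2.63×10^-8)(691.5)/(1.7203e-06) = 10.57 Ω
P = I²R = (13)² × 10.57 = 1790 W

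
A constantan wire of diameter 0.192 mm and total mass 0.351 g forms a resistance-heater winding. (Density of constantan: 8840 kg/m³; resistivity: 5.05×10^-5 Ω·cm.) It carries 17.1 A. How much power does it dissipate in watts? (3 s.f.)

ρ = 5.05×10^-5 Ω·cm = 5.05×10^-7 Ω·m
A = π(d/2)² = π(9.6000e-05 m)² = 2.8953e-08 m²
L = m/(density·A) = 3.510×10^-4/(8840×2.8953e-08) = 1.371 m
R = ρL/A = (5.05×10^-7)(1.371)/(2.8953e-08) = 23.92 Ω
P = I²R = (17.1)² × 23.92 = 6990 W

6990 W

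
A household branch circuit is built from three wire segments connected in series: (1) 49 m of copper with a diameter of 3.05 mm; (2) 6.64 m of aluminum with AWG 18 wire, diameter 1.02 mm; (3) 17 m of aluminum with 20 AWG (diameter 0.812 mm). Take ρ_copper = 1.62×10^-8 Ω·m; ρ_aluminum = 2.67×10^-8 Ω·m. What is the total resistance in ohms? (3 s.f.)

Seg 1: A = π(d/2)² = π(1.5250e-03 m)² = 7.306e-06 m²
R_1 = (1.62×10^-8)(49)/(7.306e-06) = 0.1086 Ω
Seg 2: A = π(1.02/2 mm)² = π(5.1000e-04 m)² = 8.171e-07 m²
R_2 = (2.67×10^-8)(6.64)/(8.171e-07) = 0.217 Ω
Seg 3: A = π(0.812/2 mm)² = π(4.0600e-04 m)² = 5.178e-07 m²
R_3 = (2.67×10^-8)(17)/(5.178e-07) = 0.8765 Ω
R_total = R_1 + R_2 + R_3 = 1.20 Ω

1.20 Ω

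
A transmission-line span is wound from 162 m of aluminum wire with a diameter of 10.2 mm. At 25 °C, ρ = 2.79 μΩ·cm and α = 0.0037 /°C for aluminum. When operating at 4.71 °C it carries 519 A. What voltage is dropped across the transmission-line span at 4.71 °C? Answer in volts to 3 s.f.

ρ = 2.79 μΩ·cm = 2.79×10^-8 Ω·m
A = π(d/2)² = π(5.1000e-03 m)² = 8.171e-05 m²
R₍25₎ = ρL/A = (2.79×10^-8)(162)/(8.171e-05) = 0.05531 Ω
R₍4.71₎ = R₍25₎(1 + αΔT) = 0.05531 × (1 + 0.0037×-20.3) = 0.05116 Ω
V = IR = 519 × 0.05116 = 26.6 V

26.6 V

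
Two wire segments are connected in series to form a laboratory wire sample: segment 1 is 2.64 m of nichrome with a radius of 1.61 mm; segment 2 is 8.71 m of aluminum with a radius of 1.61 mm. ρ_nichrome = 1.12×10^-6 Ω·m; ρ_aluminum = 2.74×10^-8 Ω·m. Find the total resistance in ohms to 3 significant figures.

Segment 1: A = πr² = π(1.6100e-03 m)² = 8.143e-06 m²
R₁ = ρL/A = (1.12×10^-6)(2.64)/(8.143e-06) = 0.3631 Ω
R₂ = (2.74×10^-8)(8.71)/(8.143e-06) = 0.02931 Ω
R = R₁ + R₂ = 0.392 Ω

0.392 Ω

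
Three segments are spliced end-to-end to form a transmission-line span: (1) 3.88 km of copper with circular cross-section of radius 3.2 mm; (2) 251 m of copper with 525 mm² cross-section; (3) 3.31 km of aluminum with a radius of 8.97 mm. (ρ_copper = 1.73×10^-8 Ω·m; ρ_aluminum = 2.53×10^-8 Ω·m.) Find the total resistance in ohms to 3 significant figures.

2.43 Ω

Seg 1: A = πr² = π(3.2000e-03 m)² = 3.217e-05 m²
R_1 = (1.73×10^-8)(3880)/(3.217e-05) = 2.087 Ω
Seg 2: A = 525 mm² = 5.250e-04 m²
R_2 = (1.73×10^-8)(251)/(5.250e-04) = 0.008271 Ω
Seg 3: A = πr² = π(8.9700e-03 m)² = 2.528e-04 m²
R_3 = (2.53×10^-8)(3310)/(2.528e-04) = 0.3313 Ω
R_total = R_1 + R_2 + R_3 = 2.43 Ω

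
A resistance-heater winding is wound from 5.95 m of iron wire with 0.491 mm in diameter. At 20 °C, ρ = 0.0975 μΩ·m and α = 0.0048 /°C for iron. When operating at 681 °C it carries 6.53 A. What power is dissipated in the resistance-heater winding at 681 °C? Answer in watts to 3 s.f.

545 W

ρ = 0.0975 μΩ·m = 9.75×10^-8 Ω·m
A = π(d/2)² = π(2.4550e-04 m)² = 1.893e-07 m²
R₍20₎ = ρL/A = (9.75×10^-8)(5.95)/(1.893e-07) = 3.064 Ω
R₍681₎ = R₍20₎(1 + αΔT) = 3.064 × (1 + 0.0048×661) = 12.78 Ω
P = I²R = (6.53)² × 12.78 = 545 W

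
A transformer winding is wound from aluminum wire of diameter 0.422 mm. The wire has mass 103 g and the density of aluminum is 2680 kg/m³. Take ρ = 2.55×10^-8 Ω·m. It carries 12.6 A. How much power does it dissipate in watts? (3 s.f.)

7950 W

A = π(d/2)² = π(2.1100e-04 m)² = 1.3987e-07 m²
L = m/(density·A) = 0.103/(2680×1.3987e-07) = 274.8 m
R = ρL/A = (2.55×10^-8)(274.8)/(1.3987e-07) = 50.1 Ω
P = I²R = (12.6)² × 50.1 = 7950 W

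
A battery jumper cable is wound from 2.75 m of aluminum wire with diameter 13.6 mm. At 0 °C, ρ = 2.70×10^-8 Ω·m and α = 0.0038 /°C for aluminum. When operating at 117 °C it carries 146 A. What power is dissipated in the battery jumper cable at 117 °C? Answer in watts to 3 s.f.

A = π(d/2)² = π(6.8000e-03 m)² = 1.453e-04 m²
R₍0₎ = ρL/A = (2.70×10^-8)(2.75)/(1.453e-04) = 5.111×10^-4 Ω
R₍117₎ = R₍0₎(1 + αΔT) = 5.111×10^-4 × (1 + 0.0038×117) = 7.384×10^-4 Ω
P = I²R = (146)² × 7.384×10^-4 = 15.7 W

15.7 W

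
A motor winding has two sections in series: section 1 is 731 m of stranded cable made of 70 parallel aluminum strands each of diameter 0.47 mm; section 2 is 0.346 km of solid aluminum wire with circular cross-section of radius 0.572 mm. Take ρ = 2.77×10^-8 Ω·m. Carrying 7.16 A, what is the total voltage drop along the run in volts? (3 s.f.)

Section 1: A_strand = π(2.3500e-04)² = 1.735e-07 m²; R₁ = ρL/(N·A_s) = (2.77×10^-8)(731)/(70×1.735e-07) = 1.667 Ω
Section 2: A = πr² = π(5.7200e-04 m)² = 1.028e-06 m²
R₂ = (2.77×10^-8)(346)/(1.028e-06) = 9.324 Ω
R = R₁ + R₂ = 10.99 Ω
V = IR = 7.16 × 10.99 = 78.7 V

78.7 V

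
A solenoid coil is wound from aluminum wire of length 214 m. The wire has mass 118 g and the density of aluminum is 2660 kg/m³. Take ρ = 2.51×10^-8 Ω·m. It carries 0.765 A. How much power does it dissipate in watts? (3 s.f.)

15.2 W

A = m/(density·L) = 0.118/(2660×214) = 2.0729e-07 m²
R = ρL/A = (2.51×10^-8)(214)/(2.0729e-07) = 25.91 Ω
P = I²R = (0.765)² × 25.91 = 15.2 W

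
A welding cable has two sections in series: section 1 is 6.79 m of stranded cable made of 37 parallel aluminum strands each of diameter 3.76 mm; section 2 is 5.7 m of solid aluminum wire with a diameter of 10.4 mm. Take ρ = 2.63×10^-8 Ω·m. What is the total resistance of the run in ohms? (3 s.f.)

0.00220 Ω

Section 1: A_strand = π(1.8800e-03)² = 1.110e-05 m²; R₁ = ρL/(N·A_s) = (2.63×10^-8)(6.79)/(37×1.110e-05) = 4.347×10^-4 Ω
Section 2: A = π(d/2)² = π(5.2000e-03 m)² = 8.495e-05 m²
R₂ = (2.63×10^-8)(5.7)/(8.495e-05) = 0.001765 Ω
R = R₁ + R₂ = 0.00220 Ω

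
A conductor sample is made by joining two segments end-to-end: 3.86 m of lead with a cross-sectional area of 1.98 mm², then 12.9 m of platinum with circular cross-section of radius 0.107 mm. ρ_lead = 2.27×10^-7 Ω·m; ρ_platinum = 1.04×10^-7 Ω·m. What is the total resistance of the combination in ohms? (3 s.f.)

Segment 1: A = 1.98 mm² = 1.980e-06 m²
R₁ = ρL/A = (2.27×10^-7)(3.86)/(1.980e-06) = 0.4425 Ω
Segment 2: A = πr² = π(1.0700e-04 m)² = 3.597e-08 m²
R₂ = (1.04×10^-7)(12.9)/(3.597e-08) = 37.3 Ω
R = R₁ + R₂ = 37.7 Ω

37.7 Ω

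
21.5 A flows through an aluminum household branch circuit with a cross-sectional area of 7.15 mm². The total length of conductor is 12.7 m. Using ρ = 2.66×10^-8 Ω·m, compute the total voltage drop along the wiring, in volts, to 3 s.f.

1.02 V

A = 7.15 mm² = 7.150e-06 m²
R = ρL/A = (2.66×10^-8)(12.7)/(7.150e-06) = 0.04725 Ω
V = IR = 21.5 × 0.04725 = 1.02 V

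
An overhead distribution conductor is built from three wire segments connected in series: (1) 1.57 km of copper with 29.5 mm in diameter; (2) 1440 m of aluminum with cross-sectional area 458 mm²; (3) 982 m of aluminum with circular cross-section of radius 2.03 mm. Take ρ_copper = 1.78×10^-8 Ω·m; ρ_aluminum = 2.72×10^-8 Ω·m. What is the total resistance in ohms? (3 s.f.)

2.19 Ω

Seg 1: A = π(d/2)² = π(1.4750e-02 m)² = 6.835e-04 m²
R_1 = (1.78×10^-8)(1570)/(6.835e-04) = 0.04089 Ω
Seg 2: A = 458 mm² = 4.580e-04 m²
R_2 = (2.72×10^-8)(1440)/(4.580e-04) = 0.08552 Ω
Seg 3: A = πr² = π(2.0300e-03 m)² = 1.295e-05 m²
R_3 = (2.72×10^-8)(982)/(1.295e-05) = 2.063 Ω
R_total = R_1 + R_2 + R_3 = 2.19 Ω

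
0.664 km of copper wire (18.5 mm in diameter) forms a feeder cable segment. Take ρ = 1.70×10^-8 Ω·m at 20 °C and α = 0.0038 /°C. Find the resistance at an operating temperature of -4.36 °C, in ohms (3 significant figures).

A = π(d/2)² = π(9.2500e-03 m)² = 2.688e-04 m²
R₍20°C₎ = ρL/A = (1.70×10^-8)(664)/(2.688e-04) = 0.04199 Ω
R = R₀(1 + αΔT) = 0.04199(1 + 0.0038×-24.4) = 0.0381 Ω

0.0381 Ω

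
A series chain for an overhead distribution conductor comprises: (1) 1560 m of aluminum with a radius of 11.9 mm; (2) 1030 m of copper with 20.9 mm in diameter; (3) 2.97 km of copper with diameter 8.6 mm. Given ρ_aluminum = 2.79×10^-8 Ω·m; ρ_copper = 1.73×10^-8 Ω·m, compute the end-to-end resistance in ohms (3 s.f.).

1.03 Ω

Seg 1: A = πr² = π(1.1900e-02 m)² = 4.449e-04 m²
R_1 = (2.79×10^-8)(1560)/(4.449e-04) = 0.09783 Ω
Seg 2: A = π(d/2)² = π(1.0450e-02 m)² = 3.431e-04 m²
R_2 = (1.73×10^-8)(1030)/(3.431e-04) = 0.05194 Ω
Seg 3: A = π(d/2)² = π(4.3000e-03 m)² = 5.809e-05 m²
R_3 = (1.73×10^-8)(2970)/(5.809e-05) = 0.8845 Ω
R_total = R_1 + R_2 + R_3 = 1.03 Ω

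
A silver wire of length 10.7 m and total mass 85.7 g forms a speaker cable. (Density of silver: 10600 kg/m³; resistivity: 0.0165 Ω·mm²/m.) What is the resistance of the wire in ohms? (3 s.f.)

ρ = 0.0165 Ω·mm²/m = 1.65×10^-8 Ω·m
A = m/(density·L) = 0.0857/(10600×10.7) = 7.5560e-07 m²
R = ρL/A = (1.65×10^-8)(10.7)/(7.5560e-07) = 0.234 Ω

0.234 Ω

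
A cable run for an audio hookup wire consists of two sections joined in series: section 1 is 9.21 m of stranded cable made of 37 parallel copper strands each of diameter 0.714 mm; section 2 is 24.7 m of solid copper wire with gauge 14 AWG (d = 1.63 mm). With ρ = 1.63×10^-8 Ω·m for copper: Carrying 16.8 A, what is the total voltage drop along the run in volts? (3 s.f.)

3.41 V

Section 1: A_strand = π(3.5700e-04)² = 4.004e-07 m²; R₁ = ρL/(N·A_s) = (1.63×10^-8)(9.21)/(37×4.004e-07) = 0.01013 Ω
Section 2: A = π(1.63/2 mm)² = π(8.1500e-04 m)² = 2.087e-06 m²
R₂ = (1.63×10^-8)(24.7)/(2.087e-06) = 0.1929 Ω
R = R₁ + R₂ = 0.2031 Ω
V = IR = 16.8 × 0.2031 = 3.41 V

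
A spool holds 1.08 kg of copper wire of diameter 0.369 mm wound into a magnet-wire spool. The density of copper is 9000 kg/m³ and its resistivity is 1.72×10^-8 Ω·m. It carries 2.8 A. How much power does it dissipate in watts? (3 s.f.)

A = π(d/2)² = π(1.8450e-04 m)² = 1.0694e-07 m²
L = m/(density·A) = 1.08/(9000×1.0694e-07) = 1122 m
R = ρL/A = (1.72×10^-8)(1122)/(1.0694e-07) = 180.5 Ω
P = I²R = (2.8)² × 180.5 = 1410 W

1410 W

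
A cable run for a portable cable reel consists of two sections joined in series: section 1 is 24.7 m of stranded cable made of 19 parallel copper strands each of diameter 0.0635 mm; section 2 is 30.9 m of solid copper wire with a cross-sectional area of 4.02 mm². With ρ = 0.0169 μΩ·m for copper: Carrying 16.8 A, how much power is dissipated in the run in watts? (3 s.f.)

1990 W

ρ = 0.0169 μΩ·m = 1.69×10^-8 Ω·m
Section 1: A_strand = π(3.1750e-05)² = 3.167e-09 m²; R₁ = ρL/(N·A_s) = (1.69×10^-8)(24.7)/(19×3.167e-09) = 6.937 Ω
Section 2: A = 4.02 mm² = 4.020e-06 m²
R₂ = (1.69×10^-8)(30.9)/(4.020e-06) = 0.1299 Ω
R = R₁ + R₂ = 7.067 Ω
P = I²R = (16.8)² × 7.067 = 1990 W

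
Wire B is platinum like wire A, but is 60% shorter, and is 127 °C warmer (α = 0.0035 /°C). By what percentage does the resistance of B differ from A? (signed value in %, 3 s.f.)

R ∝ ρL/d² with ρ ∝ (1+αΔT), so R_B/R_A = (1 − 60/100) × (1 + 0.0035×127)
= 0.4 × 1.444 = 0.5778
(R_B − R_A)/R_A = 0.5778 − 1 = -42.2%

-42.2%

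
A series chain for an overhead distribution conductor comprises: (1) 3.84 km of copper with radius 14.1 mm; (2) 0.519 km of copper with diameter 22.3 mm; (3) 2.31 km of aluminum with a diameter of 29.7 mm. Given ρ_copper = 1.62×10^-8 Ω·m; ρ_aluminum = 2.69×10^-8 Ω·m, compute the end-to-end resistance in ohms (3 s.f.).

0.211 Ω

Seg 1: A = πr² = π(1.4100e-02 m)² = 6.246e-04 m²
R_1 = (1.62×10^-8)(3840)/(6.246e-04) = 0.0996 Ω
Seg 2: A = π(d/2)² = π(1.1150e-02 m)² = 3.906e-04 m²
R_2 = (1.62×10^-8)(519)/(3.906e-04) = 0.02153 Ω
Seg 3: A = π(d/2)² = π(1.4850e-02 m)² = 6.928e-04 m²
R_3 = (2.69×10^-8)(2310)/(6.928e-04) = 0.08969 Ω
R_total = R_1 + R_2 + R_3 = 0.211 Ω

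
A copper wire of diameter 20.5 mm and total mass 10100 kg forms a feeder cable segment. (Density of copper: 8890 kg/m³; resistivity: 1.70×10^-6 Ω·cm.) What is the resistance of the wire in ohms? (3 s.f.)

ρ = 1.70×10^-6 Ω·cm = 1.70×10^-8 Ω·m
A = π(d/2)² = π(1.0250e-02 m)² = 3.3006e-04 m²
L = m/(density·A) = 10100/(8890×3.3006e-04) = 3442 m
R = ρL/A = (1.70×10^-8)(3442)/(3.3006e-04) = 0.177 Ω

0.177 Ω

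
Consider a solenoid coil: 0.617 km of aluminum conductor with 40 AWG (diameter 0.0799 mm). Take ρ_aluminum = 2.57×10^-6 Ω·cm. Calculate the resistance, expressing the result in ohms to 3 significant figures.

ρ = 2.57×10^-6 Ω·cm = 2.57×10^-8 Ω·m
A = π(0.0799/2 mm)² = π(3.9950e-05 m)² = 5.014e-09 m²
R = ρL/A = (2.57×10^-8)(617 m)/(5.014e-09 m²) = 3160 Ω

3160 Ω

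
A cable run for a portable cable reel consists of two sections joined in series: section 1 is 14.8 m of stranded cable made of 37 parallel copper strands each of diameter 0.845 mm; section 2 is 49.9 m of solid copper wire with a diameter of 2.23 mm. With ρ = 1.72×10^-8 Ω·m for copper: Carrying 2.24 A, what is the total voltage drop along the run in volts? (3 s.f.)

Section 1: A_strand = π(4.2250e-04)² = 5.608e-07 m²; R₁ = ρL/(N·A_s) = (1.72×10^-8)(14.8)/(37×5.608e-07) = 0.01227 Ω
Section 2: A = π(d/2)² = π(1.1150e-03 m)² = 3.906e-06 m²
R₂ = (1.72×10^-8)(49.9)/(3.906e-06) = 0.2198 Ω
R = R₁ + R₂ = 0.232 Ω
V = IR = 2.24 × 0.232 = 0.520 V

0.520 V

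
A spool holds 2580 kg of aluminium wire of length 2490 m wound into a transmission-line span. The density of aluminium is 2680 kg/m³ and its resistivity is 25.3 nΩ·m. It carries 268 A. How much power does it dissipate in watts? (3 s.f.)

11700 W

ρ = 25.3 nΩ·m = 2.53×10^-8 Ω·m
A = m/(density·L) = 2580/(2680×2490) = 3.8662e-04 m²
R = ρL/A = (2.53×10^-8)(2490)/(3.8662e-04) = 0.1629 Ω
P = I²R = (268)² × 0.1629 = 11700 W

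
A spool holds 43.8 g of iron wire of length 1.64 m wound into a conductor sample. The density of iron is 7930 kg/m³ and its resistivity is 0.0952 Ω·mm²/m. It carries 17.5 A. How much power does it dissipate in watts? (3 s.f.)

14.2 W

ρ = 0.0952 Ω·mm²/m = 9.52×10^-8 Ω·m
A = m/(density·L) = 0.0438/(7930×1.64) = 3.3679e-06 m²
R = ρL/A = (9.52×10^-8)(1.64)/(3.3679e-06) = 0.04636 Ω
P = I²R = (17.5)² × 0.04636 = 14.2 W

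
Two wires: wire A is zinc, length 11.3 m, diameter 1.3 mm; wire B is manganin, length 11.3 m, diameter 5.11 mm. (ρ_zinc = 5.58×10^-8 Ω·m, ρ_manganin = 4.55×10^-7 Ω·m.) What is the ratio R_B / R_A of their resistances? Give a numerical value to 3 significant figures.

R ∝ ρL/d², so R_B/R_A = (ρ_B/ρ_A) × (d_A/d_B)²
= (4.55×10^-7/5.58×10^-8) × (1.3/5.11)² = 0.528

0.528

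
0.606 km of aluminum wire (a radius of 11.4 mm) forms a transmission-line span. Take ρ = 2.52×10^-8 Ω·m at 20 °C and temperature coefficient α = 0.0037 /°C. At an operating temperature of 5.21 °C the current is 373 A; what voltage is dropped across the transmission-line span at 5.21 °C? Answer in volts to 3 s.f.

A = πr² = π(1.1400e-02 m)² = 4.083e-04 m²
R₍20₎ = ρL/A = (2.52×10^-8)(606)/(4.083e-04) = 0.0374 Ω
R₍5.21₎ = R₍20₎(1 + αΔT) = 0.0374 × (1 + 0.0037×-14.8) = 0.03536 Ω
V = IR = 373 × 0.03536 = 13.2 V

13.2 V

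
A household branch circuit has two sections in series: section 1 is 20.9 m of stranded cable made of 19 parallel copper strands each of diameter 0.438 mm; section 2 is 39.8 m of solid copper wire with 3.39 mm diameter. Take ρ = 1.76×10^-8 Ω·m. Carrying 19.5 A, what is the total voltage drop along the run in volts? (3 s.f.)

4.02 V

Section 1: A_strand = π(2.1900e-04)² = 1.507e-07 m²; R₁ = ρL/(N·A_s) = (1.76×10^-8)(20.9)/(19×1.507e-07) = 0.1285 Ω
Section 2: A = π(d/2)² = π(1.6950e-03 m)² = 9.026e-06 m²
R₂ = (1.76×10^-8)(39.8)/(9.026e-06) = 0.07761 Ω
R = R₁ + R₂ = 0.2061 Ω
V = IR = 19.5 × 0.2061 = 4.02 V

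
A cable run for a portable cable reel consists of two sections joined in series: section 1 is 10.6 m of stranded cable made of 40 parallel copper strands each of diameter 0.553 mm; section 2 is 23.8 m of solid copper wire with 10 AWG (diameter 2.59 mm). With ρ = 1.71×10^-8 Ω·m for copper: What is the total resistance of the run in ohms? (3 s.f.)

Section 1: A_strand = π(2.7650e-04)² = 2.402e-07 m²; R₁ = ρL/(N·A_s) = (1.71×10^-8)(10.6)/(40×2.402e-07) = 0.01887 Ω
Section 2: A = π(2.59/2 mm)² = π(1.2950e-03 m)² = 5.269e-06 m²
R₂ = (1.71×10^-8)(23.8)/(5.269e-06) = 0.07725 Ω
R = R₁ + R₂ = 0.0961 Ω

0.0961 Ω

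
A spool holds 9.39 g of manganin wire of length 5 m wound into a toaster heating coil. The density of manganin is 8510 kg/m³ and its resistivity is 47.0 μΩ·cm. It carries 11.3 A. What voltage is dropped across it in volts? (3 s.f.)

120 V

ρ = 47.0 μΩ·cm = 4.70×10^-7 Ω·m
A = m/(density·L) = 0.00939/(8510×5) = 2.2068e-07 m²
R = ρL/A = (4.70×10^-7)(5)/(2.2068e-07) = 10.65 Ω
V = IR = 11.3 × 10.65 = 120 V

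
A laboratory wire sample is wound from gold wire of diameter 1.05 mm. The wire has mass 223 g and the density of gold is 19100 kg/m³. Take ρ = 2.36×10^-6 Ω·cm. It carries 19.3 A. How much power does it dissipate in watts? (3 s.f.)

ρ = 2.36×10^-6 Ω·cm = 2.36×10^-8 Ω·m
A = π(d/2)² = π(5.2500e-04 m)² = 8.6590e-07 m²
L = m/(density·A) = 0.223/(19100×8.6590e-07) = 13.48 m
R = ρL/A = (2.36×10^-8)(13.48)/(8.6590e-07) = 0.3675 Ω
P = I²R = (19.3)² × 0.3675 = 137 W

137 W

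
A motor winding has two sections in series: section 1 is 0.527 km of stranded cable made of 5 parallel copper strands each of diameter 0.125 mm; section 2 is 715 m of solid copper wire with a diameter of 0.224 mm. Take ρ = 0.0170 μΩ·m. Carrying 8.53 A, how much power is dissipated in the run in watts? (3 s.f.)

33100 W

ρ = 0.0170 μΩ·m = 1.70×10^-8 Ω·m
Section 1: A_strand = π(6.2500e-05)² = 1.227e-08 m²; R₁ = ρL/(N·A_s) = (1.70×10^-8)(527)/(5×1.227e-08) = 146 Ω
Section 2: A = π(d/2)² = π(1.1200e-04 m)² = 3.941e-08 m²
R₂ = (1.70×10^-8)(715)/(3.941e-08) = 308.4 Ω
R = R₁ + R₂ = 454.4 Ω
P = I²R = (8.53)² × 454.4 = 33100 W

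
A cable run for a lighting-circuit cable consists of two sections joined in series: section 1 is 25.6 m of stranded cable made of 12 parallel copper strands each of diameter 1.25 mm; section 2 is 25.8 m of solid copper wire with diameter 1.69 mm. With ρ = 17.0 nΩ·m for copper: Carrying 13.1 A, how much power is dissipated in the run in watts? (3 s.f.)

38.6 W

ρ = 17.0 nΩ·m = 1.70×10^-8 Ω·m
Section 1: A_strand = π(6.2500e-04)² = 1.227e-06 m²; R₁ = ρL/(N·A_s) = (1.70×10^-8)(25.6)/(12×1.227e-06) = 0.02955 Ω
Section 2: A = π(d/2)² = π(8.4500e-04 m)² = 2.243e-06 m²
R₂ = (1.70×10^-8)(25.8)/(2.243e-06) = 0.1955 Ω
R = R₁ + R₂ = 0.2251 Ω
P = I²R = (13.1)² × 0.2251 = 38.6 W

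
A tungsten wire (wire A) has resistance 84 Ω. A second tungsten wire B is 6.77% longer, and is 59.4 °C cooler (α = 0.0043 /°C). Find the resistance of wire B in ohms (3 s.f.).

66.8 Ω

R ∝ ρL/d² with ρ ∝ (1+αΔT), so R_B/R_A = (1 + 6.77/100) × (1 − 0.0043×59.4)
= 1.068 × 0.7446 = 0.795
R_B = 0.795 × 84 = 66.8 Ω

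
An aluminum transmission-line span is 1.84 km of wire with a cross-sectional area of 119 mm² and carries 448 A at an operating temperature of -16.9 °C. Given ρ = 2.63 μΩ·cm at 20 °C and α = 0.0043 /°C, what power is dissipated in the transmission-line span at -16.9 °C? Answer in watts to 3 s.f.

68700 W

ρ = 2.63 μΩ·cm = 2.63×10^-8 Ω·m
A = 119 mm² = 1.190e-04 m²
R₍20₎ = ρL/A = (2.63×10^-8)(1840)/(1.190e-04) = 0.4067 Ω
R₍-16.9₎ = R₍20₎(1 + αΔT) = 0.4067 × (1 + 0.0043×-36.9) = 0.3421 Ω
P = I²R = (448)² × 0.3421 = 68700 W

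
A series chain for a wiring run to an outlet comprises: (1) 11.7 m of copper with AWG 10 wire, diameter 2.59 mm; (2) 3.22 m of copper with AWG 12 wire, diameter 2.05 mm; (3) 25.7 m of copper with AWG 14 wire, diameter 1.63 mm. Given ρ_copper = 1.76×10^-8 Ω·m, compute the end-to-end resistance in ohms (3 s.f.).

Seg 1: A = π(2.59/2 mm)² = π(1.2950e-03 m)² = 5.269e-06 m²
R_1 = (1.76×10^-8)(11.7)/(5.269e-06) = 0.03908 Ω
Seg 2: A = π(2.05/2 mm)² = π(1.0250e-03 m)² = 3.301e-06 m²
R_2 = (1.76×10^-8)(3.22)/(3.301e-06) = 0.01717 Ω
Seg 3: A = π(1.63/2 mm)² = π(8.1500e-04 m)² = 2.087e-06 m²
R_3 = (1.76×10^-8)(25.7)/(2.087e-06) = 0.2168 Ω
R_total = R_1 + R_2 + R_3 = 0.273 Ω

0.273 Ω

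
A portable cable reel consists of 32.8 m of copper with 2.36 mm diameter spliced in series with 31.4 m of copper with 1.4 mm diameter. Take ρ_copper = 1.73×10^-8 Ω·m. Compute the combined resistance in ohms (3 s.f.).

0.483 Ω

Segment 1: A = π(d/2)² = π(1.1800e-03 m)² = 4.374e-06 m²
R₁ = ρL/A = (1.73×10^-8)(32.8)/(4.374e-06) = 0.1297 Ω
Segment 2: A = π(d/2)² = π(7.0000e-04 m)² = 1.539e-06 m²
R₂ = (1.73×10^-8)(31.4)/(1.539e-06) = 0.3529 Ω
R = R₁ + R₂ = 0.483 Ω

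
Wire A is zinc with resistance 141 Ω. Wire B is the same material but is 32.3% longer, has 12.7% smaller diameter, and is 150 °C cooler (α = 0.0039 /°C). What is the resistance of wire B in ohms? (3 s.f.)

R ∝ ρL/d² with ρ ∝ (1+αΔT), so R_B/R_A = (1 + 32.3/100) × (1 − 12.7/100)⁻² × (1 − 0.0039×150)
= 1.323 × 1.312 × 0.415 = 0.7204
R_B = 0.7204 × 141 = 102 Ω

102 Ω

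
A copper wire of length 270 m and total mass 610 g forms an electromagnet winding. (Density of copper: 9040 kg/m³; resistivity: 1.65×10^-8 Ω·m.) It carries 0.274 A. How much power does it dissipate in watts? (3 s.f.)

1.34 W

A = m/(density·L) = 0.61/(9040×270) = 2.4992e-07 m²
R = ρL/A = (1.65×10^-8)(270)/(2.4992e-07) = 17.83 Ω
P = I²R = (0.274)² × 17.83 = 1.34 W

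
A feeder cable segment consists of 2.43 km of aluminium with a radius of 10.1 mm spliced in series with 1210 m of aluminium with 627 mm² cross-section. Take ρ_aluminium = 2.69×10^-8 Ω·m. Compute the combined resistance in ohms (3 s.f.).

Segment 1: A = πr² = π(1.0100e-02 m)² = 3.205e-04 m²
R₁ = ρL/A = (2.69×10^-8)(2430)/(3.205e-04) = 0.204 Ω
Segment 2: A = 627 mm² = 6.270e-04 m²
R₂ = (2.69×10^-8)(1210)/(6.270e-04) = 0.05191 Ω
R = R₁ + R₂ = 0.256 Ω

0.256 Ω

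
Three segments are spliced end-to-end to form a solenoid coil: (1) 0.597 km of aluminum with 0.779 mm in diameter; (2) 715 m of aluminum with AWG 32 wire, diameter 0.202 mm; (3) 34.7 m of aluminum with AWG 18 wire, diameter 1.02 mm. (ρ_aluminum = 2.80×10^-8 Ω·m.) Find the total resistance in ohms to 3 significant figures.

661 Ω

Seg 1: A = π(d/2)² = π(3.8950e-04 m)² = 4.766e-07 m²
R_1 = (2.80×10^-8)(597)/(4.766e-07) = 35.07 Ω
Seg 2: A = π(0.202/2 mm)² = π(1.0100e-04 m)² = 3.205e-08 m²
R_2 = (2.80×10^-8)(715)/(3.205e-08) = 624.7 Ω
Seg 3: A = π(1.02/2 mm)² = π(5.1000e-04 m)² = 8.171e-07 m²
R_3 = (2.80×10^-8)(34.7)/(8.171e-07) = 1.189 Ω
R_total = R_1 + R_2 + R_3 = 661 Ω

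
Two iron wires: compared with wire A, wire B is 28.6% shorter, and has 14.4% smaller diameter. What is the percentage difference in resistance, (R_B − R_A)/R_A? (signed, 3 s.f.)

-2.56%

R ∝ L/d², so R_B/R_A = (1 − 28.6/100) × (1 − 14.4/100)⁻²
= 0.714 × 1.365 = 0.9744
(R_B − R_A)/R_A = 0.9744 − 1 = -2.56%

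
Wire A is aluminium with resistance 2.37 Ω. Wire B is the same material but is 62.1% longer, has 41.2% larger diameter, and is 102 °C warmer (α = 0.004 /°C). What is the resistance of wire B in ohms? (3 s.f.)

2.71 Ω

R ∝ ρL/d² with ρ ∝ (1+αΔT), so R_B/R_A = (1 + 62.1/100) × (1 + 41.2/100)⁻² × (1 + 0.004×102)
= 1.621 × 0.5016 × 1.408 = 1.145
R_B = 1.145 × 2.37 = 2.71 Ω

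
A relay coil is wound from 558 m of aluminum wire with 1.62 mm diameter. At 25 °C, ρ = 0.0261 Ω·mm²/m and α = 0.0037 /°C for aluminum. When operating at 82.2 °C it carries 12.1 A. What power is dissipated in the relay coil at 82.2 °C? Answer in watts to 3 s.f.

1250 W

ρ = 0.0261 Ω·mm²/m = 2.61×10^-8 Ω·m
A = π(d/2)² = π(8.1000e-04 m)² = 2.061e-06 m²
R₍25₎ = ρL/A = (2.61×10^-8)(558)/(2.061e-06) = 7.066 Ω
R₍82.2₎ = R₍25₎(1 + αΔT) = 7.066 × (1 + 0.0037×57.2) = 8.561 Ω
P = I²R = (12.1)² × 8.561 = 1250 W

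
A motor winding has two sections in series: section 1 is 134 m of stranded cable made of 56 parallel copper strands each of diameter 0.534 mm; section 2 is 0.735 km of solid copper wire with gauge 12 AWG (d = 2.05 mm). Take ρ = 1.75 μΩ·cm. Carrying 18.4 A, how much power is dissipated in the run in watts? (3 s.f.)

1380 W

ρ = 1.75 μΩ·cm = 1.75×10^-8 Ω·m
Section 1: A_strand = π(2.6700e-04)² = 2.240e-07 m²; R₁ = ρL/(N·A_s) = (1.75×10^-8)(134)/(56×2.240e-07) = 0.187 Ω
Section 2: A = π(2.05/2 mm)² = π(1.0250e-03 m)² = 3.301e-06 m²
R₂ = (1.75×10^-8)(735)/(3.301e-06) = 3.897 Ω
R = R₁ + R₂ = 4.084 Ω
P = I²R = (18.4)² × 4.084 = 1380 W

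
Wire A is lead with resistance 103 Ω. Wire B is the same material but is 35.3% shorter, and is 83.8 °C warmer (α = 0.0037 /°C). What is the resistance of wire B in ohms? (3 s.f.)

87.3 Ω

R ∝ ρL/d² with ρ ∝ (1+αΔT), so R_B/R_A = (1 − 35.3/100) × (1 + 0.0037×83.8)
= 0.647 × 1.31 = 0.8476
R_B = 0.8476 × 103 = 87.3 Ω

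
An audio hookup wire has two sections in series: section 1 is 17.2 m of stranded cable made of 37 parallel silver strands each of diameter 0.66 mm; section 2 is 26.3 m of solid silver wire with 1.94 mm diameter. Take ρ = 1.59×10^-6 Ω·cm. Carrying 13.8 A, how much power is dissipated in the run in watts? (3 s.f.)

31.1 W

ρ = 1.59×10^-6 Ω·cm = 1.59×10^-8 Ω·m
Section 1: A_strand = π(3.3000e-04)² = 3.421e-07 m²; R₁ = ρL/(N·A_s) = (1.59×10^-8)(17.2)/(37×3.421e-07) = 0.0216 Ω
Section 2: A = π(d/2)² = π(9.7000e-04 m)² = 2.956e-06 m²
R₂ = (1.59×10^-8)(26.3)/(2.956e-06) = 0.1415 Ω
R = R₁ + R₂ = 0.1631 Ω
P = I²R = (13.8)² × 0.1631 = 31.1 W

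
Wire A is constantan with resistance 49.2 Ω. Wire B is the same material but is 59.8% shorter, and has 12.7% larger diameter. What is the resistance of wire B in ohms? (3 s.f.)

R ∝ L/d², so R_B/R_A = (1 − 59.8/100) × (1 + 12.7/100)⁻²
= 0.402 × 0.7873 = 0.3165
R_B = 0.3165 × 49.2 = 15.6 Ω

15.6 Ω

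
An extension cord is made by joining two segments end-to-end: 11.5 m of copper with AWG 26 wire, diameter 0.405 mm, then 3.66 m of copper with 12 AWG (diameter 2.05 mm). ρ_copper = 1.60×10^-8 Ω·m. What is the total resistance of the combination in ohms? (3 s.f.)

Segment 1: A = π(0.405/2 mm)² = π(2.0250e-04 m)² = 1.288e-07 m²
R₁ = ρL/A = (1.60×10^-8)(11.5)/(1.288e-07) = 1.428 Ω
Segment 2: A = π(2.05/2 mm)² = π(1.0250e-03 m)² = 3.301e-06 m²
R₂ = (1.60×10^-8)(3.66)/(3.301e-06) = 0.01774 Ω
R = R₁ + R₂ = 1.45 Ω

1.45 Ω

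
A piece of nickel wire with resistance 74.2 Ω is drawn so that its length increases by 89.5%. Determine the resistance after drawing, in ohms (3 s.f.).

k = 1 + 89.5/100 = 1.895; volume constant ⇒ A' = A/k, so R' = k²R.
R' = 3.591 × 74.2 = 266 Ω

266 Ω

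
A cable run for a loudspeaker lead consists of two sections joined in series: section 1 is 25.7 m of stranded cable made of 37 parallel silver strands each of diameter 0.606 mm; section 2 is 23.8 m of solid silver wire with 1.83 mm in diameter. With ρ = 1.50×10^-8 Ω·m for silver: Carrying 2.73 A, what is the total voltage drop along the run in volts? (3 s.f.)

Section 1: A_strand = π(3.0300e-04)² = 2.884e-07 m²; R₁ = ρL/(N·A_s) = (1.50×10^-8)(25.7)/(37×2.884e-07) = 0.03612 Ω
Section 2: A = π(d/2)² = π(9.1500e-04 m)² = 2.630e-06 m²
R₂ = (1.50×10^-8)(23.8)/(2.630e-06) = 0.1357 Ω
R = R₁ + R₂ = 0.1719 Ω
V = IR = 2.73 × 0.1719 = 0.469 V

0.469 V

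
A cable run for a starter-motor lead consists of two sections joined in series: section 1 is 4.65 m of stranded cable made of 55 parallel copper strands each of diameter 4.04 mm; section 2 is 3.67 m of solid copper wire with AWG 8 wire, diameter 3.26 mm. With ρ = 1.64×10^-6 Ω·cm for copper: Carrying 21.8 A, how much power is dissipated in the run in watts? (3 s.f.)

3.48 W

ρ = 1.64×10^-6 Ω·cm = 1.64×10^-8 Ω·m
Section 1: A_strand = π(2.0200e-03)² = 1.282e-05 m²; R₁ = ρL/(N·A_s) = (1.64×10^-8)(4.65)/(55×1.282e-05) = 1.082×10^-4 Ω
Section 2: A = π(3.26/2 mm)² = π(1.6300e-03 m)² = 8.347e-06 m²
R₂ = (1.64×10^-8)(3.67)/(8.347e-06) = 0.007211 Ω
R = R₁ + R₂ = 0.007319 Ω
P = I²R = (21.8)² × 0.007319 = 3.48 W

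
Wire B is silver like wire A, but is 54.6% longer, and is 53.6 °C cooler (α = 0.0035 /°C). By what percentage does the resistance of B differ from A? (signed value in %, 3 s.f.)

25.6%

R ∝ ρL/d² with ρ ∝ (1+αΔT), so R_B/R_A = (1 + 54.6/100) × (1 − 0.0035×53.6)
= 1.546 × 0.8124 = 1.256
(R_B − R_A)/R_A = 1.256 − 1 = 25.6%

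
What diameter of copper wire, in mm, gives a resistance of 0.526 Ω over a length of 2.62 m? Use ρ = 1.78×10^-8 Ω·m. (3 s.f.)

A = ρL/R = (1.78×10^-8)(2.62)/(0.526) = 8.866e-08 m²
d = 2√(A/π) = 3.360e-04 m = 0.336 mm

0.336 mm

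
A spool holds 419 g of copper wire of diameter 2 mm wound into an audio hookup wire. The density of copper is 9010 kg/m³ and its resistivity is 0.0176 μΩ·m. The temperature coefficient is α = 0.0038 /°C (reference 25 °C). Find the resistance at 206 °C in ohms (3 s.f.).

ρ = 0.0176 μΩ·m = 1.76×10^-8 Ω·m
A = π(d/2)² = π(1.0000e-03 m)² = 3.1416e-06 m²
L = m/(density·A) = 0.419/(9010×3.1416e-06) = 14.8 m
R = ρL/A = (1.76×10^-8)(14.8)/(3.1416e-06) = 0.08293 Ω
R(206 °C) = 0.08293 × (1 + 0.0038×181) = 0.140 Ω

0.140 Ω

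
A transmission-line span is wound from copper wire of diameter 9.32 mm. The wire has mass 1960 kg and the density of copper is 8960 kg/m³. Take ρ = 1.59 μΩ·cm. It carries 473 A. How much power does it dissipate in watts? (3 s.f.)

ρ = 1.59 μΩ·cm = 1.59×10^-8 Ω·m
A = π(d/2)² = π(4.6600e-03 m)² = 6.8222e-05 m²
L = m/(density·A) = 1960/(8960×6.8222e-05) = 3206 m
R = ρL/A = (1.59×10^-8)(3206)/(6.8222e-05) = 0.7473 Ω
P = I²R = (473)² × 0.7473 = 1.67×10^5 W

1.67×10^5 W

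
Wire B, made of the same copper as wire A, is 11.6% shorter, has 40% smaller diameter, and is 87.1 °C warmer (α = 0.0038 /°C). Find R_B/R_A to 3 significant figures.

3.27

R ∝ ρL/d² with ρ ∝ (1+αΔT), so R_B/R_A = (1 − 11.6/100) × (1 − 40/100)⁻² × (1 + 0.0038×87.1)
= 0.884 × 2.778 × 1.331 = 3.27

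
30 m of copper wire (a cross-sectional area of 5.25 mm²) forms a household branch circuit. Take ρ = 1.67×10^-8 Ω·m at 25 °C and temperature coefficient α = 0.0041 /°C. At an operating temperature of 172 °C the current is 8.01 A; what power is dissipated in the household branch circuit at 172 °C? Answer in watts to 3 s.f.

A = 5.25 mm² = 5.250e-06 m²
R₍25₎ = ρL/A = (1.67×10^-8)(30)/(5.250e-06) = 0.09543 Ω
R₍172₎ = R₍25₎(1 + αΔT) = 0.09543 × (1 + 0.0041×147) = 0.1529 Ω
P = I²R = (8.01)² × 0.1529 = 9.81 W

9.81 W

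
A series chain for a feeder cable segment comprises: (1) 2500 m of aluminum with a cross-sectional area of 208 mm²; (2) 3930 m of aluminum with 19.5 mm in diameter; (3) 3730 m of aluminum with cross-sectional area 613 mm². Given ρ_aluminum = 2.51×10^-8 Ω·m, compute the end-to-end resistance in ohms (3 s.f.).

0.785 Ω

Seg 1: A = 208 mm² = 2.080e-04 m²
R_1 = (2.51×10^-8)(2500)/(2.080e-04) = 0.3017 Ω
Seg 2: A = π(d/2)² = π(9.7500e-03 m)² = 2.986e-04 m²
R_2 = (2.51×10^-8)(3930)/(2.986e-04) = 0.3303 Ω
Seg 3: A = 613 mm² = 6.130e-04 m²
R_3 = (2.51×10^-8)(3730)/(6.130e-04) = 0.1527 Ω
R_total = R_1 + R_2 + R_3 = 0.785 Ω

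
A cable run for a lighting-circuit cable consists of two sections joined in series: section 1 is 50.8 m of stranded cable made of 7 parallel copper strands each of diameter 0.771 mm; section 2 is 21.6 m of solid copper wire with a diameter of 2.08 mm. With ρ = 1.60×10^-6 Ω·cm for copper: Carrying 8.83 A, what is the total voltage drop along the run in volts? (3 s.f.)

3.09 V

ρ = 1.60×10^-6 Ω·cm = 1.60×10^-8 Ω·m
Section 1: A_strand = π(3.8550e-04)² = 4.669e-07 m²; R₁ = ρL/(N·A_s) = (1.60×10^-8)(50.8)/(7×4.669e-07) = 0.2487 Ω
Section 2: A = π(d/2)² = π(1.0400e-03 m)² = 3.398e-06 m²
R₂ = (1.60×10^-8)(21.6)/(3.398e-06) = 0.1017 Ω
R = R₁ + R₂ = 0.3504 Ω
V = IR = 8.83 × 0.3504 = 3.09 V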